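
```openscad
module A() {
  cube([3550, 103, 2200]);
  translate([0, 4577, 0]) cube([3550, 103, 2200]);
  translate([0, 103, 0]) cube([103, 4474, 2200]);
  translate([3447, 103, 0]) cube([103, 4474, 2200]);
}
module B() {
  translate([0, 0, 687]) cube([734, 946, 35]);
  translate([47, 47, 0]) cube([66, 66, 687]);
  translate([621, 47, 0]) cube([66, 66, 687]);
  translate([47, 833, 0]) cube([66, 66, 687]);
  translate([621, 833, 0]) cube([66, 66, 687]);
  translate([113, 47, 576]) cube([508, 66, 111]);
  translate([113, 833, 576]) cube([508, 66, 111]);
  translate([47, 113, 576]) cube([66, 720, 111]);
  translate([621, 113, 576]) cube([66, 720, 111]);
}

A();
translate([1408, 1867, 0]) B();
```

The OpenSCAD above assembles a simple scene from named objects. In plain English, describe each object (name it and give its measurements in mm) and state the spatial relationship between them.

A is the wall frame of a small rectangular building: four walls, each 2200 mm tall and 103 mm thick, enclosing a footprint 3550 mm (x) by 4680 mm (y) outside-to-outside, with no floor or roof. The front and back walls (the −y and +y sides) span the full width; the two side walls fit between them.

B is a rectangular dining table. The top is 734×946×35 mm with its upper surface at z = 722 mm. It stands on four 66×66 mm square legs, each inset 47 mm from the nearest pair of top edges, running from the floor to the underside of the top. Four apron rails, 66 mm thick and 111 mm tall, run between adjacent legs with their top edges flush with the underside of the top and their outer faces flush with the legs' outer faces.

The table sits inside the house frame, centred.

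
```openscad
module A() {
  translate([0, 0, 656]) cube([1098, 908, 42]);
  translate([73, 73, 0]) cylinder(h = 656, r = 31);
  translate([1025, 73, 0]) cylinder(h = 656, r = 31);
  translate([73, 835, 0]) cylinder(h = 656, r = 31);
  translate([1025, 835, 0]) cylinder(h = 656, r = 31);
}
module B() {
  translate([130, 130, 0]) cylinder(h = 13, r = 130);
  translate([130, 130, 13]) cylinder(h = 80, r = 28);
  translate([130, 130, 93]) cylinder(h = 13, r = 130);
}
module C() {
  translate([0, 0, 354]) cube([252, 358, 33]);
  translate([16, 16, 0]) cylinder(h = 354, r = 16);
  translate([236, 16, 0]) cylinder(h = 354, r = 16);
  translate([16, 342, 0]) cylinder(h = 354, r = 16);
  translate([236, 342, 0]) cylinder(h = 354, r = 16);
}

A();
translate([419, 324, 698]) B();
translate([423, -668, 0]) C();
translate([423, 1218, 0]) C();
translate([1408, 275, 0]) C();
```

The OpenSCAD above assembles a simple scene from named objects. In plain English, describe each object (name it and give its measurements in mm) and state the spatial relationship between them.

A is a table with a 1098×908 mm rectangular top, 42 mm thick, top surface at z = 698 mm, supported by four round legs of 62 mm diameter, each leg's bounding box inset 42 mm from the nearest pair of top edges, running from the floor.

B is a spool: two coaxial disc flanges of radius 130 mm and thickness 13 mm, joined by a core cylinder of radius 28 mm and height 80 mm. The lower flange rests on z = 0 and the three cylinders share a vertical axis.

C is a four-legged stool. The seat is 252×358 mm, 33 mm thick, top at z = 387 mm. It stands on four round legs, each 32 mm in diameter, from z = 0 to the seat underside, each leg's axis is inset half a diameter from the nearest pair of seat edges (so the leg's bounding box is flush with the corner).

The spool is on top of the table, centred. Three stools sit around the table at the −y, +y, +x sides.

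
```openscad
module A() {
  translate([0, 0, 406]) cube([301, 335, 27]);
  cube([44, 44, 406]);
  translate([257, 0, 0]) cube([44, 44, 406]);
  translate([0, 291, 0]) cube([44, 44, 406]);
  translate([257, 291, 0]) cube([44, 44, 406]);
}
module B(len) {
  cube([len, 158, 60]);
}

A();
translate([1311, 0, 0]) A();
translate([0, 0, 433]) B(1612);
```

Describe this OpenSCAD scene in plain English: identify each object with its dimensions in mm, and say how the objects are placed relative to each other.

A is a simple wooden stool: a rectangular seat 301 mm (x) by 335 mm (y), 27 mm thick, top face at z = 433 mm, on four square legs, each 44×44 mm in cross-section. The legs rest on z = 0, each flush with a corner of the seat.

B is a rectangular beam 1612 mm long (x), 158 mm deep (y), 60 mm thick (z).

The beam spans the tops of two stools placed 1010 mm apart, resting at z = 433 mm.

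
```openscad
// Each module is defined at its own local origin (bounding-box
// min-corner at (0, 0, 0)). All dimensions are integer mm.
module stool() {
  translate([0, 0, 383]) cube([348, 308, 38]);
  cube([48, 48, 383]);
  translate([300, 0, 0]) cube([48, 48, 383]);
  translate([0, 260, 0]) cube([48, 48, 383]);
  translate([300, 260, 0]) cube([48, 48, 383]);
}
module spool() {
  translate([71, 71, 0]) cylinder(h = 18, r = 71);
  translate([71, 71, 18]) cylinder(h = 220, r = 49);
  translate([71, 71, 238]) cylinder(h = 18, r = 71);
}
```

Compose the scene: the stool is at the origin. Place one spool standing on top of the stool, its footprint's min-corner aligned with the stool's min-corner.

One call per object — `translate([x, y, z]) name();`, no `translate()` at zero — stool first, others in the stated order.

stool();
translate([0, 0, 421]) spool();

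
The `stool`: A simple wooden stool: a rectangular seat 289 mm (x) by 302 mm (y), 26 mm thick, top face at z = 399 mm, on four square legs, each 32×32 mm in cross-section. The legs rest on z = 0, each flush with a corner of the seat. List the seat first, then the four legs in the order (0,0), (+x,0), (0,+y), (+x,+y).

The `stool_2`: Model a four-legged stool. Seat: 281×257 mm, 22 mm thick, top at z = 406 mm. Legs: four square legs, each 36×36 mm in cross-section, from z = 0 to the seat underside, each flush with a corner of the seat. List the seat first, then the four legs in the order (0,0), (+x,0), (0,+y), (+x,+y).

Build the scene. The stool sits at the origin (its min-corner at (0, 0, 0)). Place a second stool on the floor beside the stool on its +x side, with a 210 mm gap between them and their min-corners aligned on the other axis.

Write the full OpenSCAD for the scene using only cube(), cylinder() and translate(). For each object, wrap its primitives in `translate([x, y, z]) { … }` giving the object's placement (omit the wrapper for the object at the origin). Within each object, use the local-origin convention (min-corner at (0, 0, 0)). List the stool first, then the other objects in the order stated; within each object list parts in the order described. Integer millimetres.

translate([0, 0, 373]) cube([289, 302, 26]);
cube([32, 32, 373]);
translate([257, 0, 0]) cube([32, 32, 373]);
translate([0, 270, 0]) cube([32, 32, 373]);
translate([257, 270, 0]) cube([32, 32, 373]);
translate([499, 0, 0]) {
  translate([0, 0, 384]) cube([281, 257, 22]);
  cube([36, 36, 384]);
  translate([245, 0, 0]) cube([36, 36, 384]);
  translate([0, 221, 0]) cube([36, 36, 384]);
  translate([245, 221, 0]) cube([36, 36, 384]);
}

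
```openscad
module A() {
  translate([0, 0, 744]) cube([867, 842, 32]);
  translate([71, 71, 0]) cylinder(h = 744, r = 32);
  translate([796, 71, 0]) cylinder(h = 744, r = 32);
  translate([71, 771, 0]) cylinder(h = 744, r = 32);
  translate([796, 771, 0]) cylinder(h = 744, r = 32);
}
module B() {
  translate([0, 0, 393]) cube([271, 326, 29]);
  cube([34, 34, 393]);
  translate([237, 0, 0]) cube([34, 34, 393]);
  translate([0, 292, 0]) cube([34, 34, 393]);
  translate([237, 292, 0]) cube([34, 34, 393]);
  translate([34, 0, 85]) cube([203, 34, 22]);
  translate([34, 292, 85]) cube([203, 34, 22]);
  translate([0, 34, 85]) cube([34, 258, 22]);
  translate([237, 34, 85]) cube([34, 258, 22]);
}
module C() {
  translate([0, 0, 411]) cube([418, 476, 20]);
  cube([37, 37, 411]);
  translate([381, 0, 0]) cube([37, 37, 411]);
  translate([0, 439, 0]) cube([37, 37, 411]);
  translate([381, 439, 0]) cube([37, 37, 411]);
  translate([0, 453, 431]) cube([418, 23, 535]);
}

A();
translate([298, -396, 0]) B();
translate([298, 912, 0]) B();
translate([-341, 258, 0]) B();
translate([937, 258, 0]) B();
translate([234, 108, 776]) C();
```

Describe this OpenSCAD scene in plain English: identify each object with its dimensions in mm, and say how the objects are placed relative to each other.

A is a table with a 867×842 mm rectangular top, 32 mm thick, top surface at z = 776 mm, supported by four round legs of 64 mm diameter, each leg's bounding box inset 39 mm from the nearest pair of top edges, running from the floor.

B is a four-legged stool. The seat is 271×326 mm, 29 mm thick, top at z = 422 mm. It stands on four square legs, each 34×34 mm in cross-section, from z = 0 to the seat underside, each flush with a corner of the seat. Four stretchers, 34 mm wide and 22 mm tall, connect adjacent legs with their undersides at z = 85 mm, each running between the inner faces of the legs it joins and aligned with the legs' outer faces on the other axis.

C is a chair. The seat is a 418×476×20 mm slab with its top at z = 431 mm, on four 37×37 mm corner legs (flush with the seat edges, standing on z = 0). A flat backrest 23 mm thick, 535 mm tall, spans the full seat width and rises from the seat top along its +y edge, rear face flush with the rear of the seat.

Four stools sit around the table at the −y, +y, −x, +x sides. The chair is on top of the table.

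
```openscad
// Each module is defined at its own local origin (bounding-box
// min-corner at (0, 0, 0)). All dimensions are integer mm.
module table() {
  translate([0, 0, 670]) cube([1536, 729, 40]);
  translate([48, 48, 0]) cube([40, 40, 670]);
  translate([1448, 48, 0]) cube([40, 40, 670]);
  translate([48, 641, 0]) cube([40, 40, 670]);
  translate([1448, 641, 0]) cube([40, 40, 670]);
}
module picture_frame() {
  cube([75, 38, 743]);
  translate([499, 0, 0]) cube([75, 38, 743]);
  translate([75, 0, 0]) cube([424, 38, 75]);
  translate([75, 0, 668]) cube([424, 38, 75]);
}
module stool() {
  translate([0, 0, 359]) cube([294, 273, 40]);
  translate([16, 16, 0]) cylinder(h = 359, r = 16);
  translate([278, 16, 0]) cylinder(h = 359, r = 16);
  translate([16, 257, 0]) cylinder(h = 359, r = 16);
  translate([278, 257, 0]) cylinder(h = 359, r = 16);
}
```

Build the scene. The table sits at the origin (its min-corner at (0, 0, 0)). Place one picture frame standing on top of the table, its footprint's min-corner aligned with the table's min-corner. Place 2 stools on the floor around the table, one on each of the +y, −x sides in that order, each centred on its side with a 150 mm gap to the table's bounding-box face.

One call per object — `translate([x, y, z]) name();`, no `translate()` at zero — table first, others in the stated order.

table();
translate([0, 0, 710]) picture_frame();
translate([621, 879, 0]) stool();
translate([-444, 228, 0]) stool();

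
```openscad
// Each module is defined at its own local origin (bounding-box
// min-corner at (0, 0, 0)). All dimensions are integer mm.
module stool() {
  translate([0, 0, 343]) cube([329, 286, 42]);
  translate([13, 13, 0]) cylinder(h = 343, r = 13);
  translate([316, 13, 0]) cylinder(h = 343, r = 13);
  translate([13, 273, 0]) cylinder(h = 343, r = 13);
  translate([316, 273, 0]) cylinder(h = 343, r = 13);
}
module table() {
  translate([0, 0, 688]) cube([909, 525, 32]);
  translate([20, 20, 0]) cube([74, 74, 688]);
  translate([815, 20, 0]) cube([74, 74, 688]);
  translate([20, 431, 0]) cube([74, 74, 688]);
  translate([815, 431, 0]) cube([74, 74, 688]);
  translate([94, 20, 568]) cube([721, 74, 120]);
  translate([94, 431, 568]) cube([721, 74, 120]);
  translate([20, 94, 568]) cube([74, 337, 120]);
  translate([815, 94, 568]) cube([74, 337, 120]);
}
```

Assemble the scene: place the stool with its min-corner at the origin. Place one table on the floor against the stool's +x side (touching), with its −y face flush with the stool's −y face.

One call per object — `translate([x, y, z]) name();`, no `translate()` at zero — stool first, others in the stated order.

stool();
translate([329, 0, 0]) table();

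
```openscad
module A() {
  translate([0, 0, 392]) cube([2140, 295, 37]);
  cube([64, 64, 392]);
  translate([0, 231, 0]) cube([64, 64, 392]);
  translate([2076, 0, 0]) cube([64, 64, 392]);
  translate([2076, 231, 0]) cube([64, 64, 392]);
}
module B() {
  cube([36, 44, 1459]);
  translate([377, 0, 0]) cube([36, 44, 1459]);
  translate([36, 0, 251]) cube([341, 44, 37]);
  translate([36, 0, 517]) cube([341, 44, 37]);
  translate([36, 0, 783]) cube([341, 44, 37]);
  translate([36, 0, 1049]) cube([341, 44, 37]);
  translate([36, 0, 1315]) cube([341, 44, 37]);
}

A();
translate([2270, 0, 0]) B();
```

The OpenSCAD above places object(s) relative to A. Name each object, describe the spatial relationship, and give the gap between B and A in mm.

The ladder's nearest face is 130 mm from the bench's +x face.

A is a bench. B is a ladder. The ladder is on the floor beside the bench on its +x side. The gap between the ladder and the bench is 130 mm.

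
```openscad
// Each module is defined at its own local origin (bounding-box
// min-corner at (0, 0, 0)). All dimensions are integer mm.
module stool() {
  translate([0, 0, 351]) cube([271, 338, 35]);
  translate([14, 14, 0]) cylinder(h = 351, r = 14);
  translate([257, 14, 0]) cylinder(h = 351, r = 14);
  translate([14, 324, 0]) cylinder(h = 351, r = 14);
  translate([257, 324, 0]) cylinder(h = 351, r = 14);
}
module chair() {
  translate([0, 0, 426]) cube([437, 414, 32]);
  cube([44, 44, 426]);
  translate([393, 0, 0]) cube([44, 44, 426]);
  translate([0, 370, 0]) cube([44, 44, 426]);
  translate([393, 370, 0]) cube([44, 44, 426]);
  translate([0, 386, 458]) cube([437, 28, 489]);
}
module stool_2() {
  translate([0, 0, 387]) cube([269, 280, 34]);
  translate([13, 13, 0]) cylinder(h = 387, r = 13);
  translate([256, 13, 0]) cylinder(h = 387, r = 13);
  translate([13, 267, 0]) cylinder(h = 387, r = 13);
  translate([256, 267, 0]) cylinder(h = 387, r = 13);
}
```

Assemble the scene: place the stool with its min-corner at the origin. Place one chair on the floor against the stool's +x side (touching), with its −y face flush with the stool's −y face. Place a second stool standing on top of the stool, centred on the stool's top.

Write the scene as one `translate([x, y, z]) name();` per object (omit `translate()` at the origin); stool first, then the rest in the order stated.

stool();
translate([271, 0, 0]) chair();
translate([1, 29, 386]) stool_2();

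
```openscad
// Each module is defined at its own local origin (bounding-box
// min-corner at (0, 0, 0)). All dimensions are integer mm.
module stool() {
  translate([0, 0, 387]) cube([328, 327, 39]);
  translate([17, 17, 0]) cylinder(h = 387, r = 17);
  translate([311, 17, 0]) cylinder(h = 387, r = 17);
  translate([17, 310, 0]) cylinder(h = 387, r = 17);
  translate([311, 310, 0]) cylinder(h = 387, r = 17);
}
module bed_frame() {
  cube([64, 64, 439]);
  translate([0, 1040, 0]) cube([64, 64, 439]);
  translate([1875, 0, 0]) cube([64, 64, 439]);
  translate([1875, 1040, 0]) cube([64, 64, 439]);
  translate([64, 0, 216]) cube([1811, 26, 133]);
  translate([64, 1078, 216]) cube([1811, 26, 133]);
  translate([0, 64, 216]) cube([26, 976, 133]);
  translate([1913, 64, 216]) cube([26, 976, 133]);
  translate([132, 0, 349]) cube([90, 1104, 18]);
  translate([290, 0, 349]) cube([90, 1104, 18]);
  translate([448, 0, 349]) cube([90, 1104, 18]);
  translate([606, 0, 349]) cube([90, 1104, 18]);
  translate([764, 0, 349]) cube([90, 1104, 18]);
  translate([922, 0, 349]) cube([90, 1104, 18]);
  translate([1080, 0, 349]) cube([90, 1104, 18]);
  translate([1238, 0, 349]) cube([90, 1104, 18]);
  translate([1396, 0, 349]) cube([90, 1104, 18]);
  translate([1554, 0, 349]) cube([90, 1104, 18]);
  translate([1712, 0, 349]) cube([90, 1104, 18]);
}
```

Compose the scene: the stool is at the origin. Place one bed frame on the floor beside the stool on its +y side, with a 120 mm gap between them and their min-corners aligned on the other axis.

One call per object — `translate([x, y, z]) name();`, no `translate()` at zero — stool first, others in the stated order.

stool();
translate([0, 447, 0]) bed_frame();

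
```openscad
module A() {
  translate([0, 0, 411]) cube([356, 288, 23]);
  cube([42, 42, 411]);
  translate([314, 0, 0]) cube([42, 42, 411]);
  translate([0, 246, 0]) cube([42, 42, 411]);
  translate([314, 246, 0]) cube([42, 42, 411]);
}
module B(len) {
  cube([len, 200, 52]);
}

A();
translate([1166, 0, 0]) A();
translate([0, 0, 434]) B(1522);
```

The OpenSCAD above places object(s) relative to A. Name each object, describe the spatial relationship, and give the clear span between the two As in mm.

Second stool starts at x = 1166; first ends at x = 356; clear span = 1166 − 356 = 810 mm.

A is a stool. B is a beam. A beam spans the tops of two stools. The clear span between the two stools is 810 mm.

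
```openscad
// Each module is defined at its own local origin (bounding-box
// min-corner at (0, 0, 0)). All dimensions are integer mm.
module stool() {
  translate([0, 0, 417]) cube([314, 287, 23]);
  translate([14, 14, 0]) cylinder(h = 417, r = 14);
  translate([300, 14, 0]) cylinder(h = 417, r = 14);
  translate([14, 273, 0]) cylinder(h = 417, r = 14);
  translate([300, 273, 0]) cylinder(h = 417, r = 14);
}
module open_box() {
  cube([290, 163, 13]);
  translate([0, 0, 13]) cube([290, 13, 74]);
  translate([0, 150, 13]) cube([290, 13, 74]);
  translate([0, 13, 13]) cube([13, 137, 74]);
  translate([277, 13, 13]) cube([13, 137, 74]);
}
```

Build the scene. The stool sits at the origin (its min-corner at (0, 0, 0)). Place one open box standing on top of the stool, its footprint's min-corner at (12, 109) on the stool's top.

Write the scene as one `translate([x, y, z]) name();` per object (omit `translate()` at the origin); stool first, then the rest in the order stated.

stool();
translate([12, 109, 440]) open_box();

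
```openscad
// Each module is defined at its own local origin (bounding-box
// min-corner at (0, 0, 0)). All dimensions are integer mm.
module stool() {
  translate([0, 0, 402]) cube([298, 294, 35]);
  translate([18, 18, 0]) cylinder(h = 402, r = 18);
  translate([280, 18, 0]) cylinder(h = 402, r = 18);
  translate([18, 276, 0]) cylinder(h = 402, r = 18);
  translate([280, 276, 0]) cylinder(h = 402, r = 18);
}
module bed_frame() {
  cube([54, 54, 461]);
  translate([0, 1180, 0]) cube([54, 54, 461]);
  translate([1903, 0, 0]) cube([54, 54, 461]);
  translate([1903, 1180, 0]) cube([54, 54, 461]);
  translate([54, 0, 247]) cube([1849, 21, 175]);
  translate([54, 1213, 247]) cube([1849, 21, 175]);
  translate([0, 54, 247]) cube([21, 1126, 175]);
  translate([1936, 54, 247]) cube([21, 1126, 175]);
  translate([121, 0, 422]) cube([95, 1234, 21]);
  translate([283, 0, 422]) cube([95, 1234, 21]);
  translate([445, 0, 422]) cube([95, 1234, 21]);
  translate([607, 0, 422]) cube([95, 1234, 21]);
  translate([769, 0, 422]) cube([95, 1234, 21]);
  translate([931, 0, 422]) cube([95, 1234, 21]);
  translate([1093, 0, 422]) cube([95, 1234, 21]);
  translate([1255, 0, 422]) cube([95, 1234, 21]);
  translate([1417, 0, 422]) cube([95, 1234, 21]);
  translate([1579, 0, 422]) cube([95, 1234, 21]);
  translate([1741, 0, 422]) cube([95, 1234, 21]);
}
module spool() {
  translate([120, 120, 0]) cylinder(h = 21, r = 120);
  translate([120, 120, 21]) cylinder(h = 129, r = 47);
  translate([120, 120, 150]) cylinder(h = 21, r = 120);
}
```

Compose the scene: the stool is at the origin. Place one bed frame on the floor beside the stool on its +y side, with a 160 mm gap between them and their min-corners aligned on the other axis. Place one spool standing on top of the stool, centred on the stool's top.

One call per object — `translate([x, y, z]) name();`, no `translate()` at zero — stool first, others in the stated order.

stool();
translate([0, 454, 0]) bed_frame();
translate([29, 27, 437]) spool();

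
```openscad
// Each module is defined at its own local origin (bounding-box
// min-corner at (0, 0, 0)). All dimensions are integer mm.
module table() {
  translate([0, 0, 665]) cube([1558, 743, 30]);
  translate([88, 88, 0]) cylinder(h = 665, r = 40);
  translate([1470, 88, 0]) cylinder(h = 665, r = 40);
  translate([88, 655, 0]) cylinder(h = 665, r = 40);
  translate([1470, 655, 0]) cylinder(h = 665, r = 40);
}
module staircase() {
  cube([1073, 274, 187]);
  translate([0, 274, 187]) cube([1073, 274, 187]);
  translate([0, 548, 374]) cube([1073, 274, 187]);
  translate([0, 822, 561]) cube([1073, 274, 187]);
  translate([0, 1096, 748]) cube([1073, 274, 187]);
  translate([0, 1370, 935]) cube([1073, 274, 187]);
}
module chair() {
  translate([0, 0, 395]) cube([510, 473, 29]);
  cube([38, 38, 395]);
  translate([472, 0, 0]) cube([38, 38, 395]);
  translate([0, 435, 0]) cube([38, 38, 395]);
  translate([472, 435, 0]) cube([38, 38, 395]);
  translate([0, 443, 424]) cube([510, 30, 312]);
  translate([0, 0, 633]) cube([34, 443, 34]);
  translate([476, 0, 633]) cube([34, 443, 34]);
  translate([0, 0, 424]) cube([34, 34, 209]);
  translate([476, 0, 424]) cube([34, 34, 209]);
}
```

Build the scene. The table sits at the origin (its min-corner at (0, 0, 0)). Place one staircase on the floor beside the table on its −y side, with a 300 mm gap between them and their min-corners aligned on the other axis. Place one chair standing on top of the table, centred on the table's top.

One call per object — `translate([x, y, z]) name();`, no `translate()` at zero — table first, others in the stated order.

table();
translate([0, -1944, 0]) staircase();
translate([524, 135, 695]) chair();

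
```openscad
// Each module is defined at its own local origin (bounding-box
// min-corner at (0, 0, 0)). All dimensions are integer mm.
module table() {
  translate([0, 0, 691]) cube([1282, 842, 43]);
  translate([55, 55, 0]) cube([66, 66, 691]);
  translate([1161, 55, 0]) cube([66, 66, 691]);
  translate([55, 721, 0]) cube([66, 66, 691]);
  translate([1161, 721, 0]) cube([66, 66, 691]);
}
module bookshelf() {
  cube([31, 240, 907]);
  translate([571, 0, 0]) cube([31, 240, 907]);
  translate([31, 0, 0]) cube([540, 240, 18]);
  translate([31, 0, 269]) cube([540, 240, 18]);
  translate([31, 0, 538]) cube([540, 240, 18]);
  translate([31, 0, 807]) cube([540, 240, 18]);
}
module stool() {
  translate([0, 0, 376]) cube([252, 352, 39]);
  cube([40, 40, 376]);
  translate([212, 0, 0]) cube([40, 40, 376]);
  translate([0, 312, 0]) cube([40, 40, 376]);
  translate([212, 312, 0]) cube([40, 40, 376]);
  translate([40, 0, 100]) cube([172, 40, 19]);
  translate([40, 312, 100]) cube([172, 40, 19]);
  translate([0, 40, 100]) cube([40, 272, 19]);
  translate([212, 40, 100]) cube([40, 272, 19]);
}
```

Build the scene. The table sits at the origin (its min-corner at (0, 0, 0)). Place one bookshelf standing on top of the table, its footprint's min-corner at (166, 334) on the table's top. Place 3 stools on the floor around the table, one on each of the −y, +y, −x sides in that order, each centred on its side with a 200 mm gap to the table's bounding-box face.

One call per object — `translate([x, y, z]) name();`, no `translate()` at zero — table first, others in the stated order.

table();
translate([166, 334, 734]) bookshelf();
translate([515, -552, 0]) stool();
translate([515, 1042, 0]) stool();
translate([-452, 245, 0]) stool();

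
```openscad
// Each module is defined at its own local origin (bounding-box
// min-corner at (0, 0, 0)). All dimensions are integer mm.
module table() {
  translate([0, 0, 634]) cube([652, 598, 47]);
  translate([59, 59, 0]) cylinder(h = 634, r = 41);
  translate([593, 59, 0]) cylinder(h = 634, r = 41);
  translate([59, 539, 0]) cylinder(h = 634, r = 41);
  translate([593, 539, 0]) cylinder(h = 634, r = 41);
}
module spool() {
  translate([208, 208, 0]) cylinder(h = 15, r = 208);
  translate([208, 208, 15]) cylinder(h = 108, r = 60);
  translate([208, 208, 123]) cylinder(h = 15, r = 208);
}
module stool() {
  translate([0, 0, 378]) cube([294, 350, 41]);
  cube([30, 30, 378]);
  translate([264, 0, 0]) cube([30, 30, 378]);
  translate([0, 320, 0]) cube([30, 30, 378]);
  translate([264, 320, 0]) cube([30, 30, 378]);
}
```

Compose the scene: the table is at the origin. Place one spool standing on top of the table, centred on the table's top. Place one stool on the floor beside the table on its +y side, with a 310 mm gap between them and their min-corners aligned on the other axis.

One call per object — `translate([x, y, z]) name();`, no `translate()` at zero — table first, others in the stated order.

table();
translate([118, 91, 681]) spool();
translate([0, 908, 0]) stool();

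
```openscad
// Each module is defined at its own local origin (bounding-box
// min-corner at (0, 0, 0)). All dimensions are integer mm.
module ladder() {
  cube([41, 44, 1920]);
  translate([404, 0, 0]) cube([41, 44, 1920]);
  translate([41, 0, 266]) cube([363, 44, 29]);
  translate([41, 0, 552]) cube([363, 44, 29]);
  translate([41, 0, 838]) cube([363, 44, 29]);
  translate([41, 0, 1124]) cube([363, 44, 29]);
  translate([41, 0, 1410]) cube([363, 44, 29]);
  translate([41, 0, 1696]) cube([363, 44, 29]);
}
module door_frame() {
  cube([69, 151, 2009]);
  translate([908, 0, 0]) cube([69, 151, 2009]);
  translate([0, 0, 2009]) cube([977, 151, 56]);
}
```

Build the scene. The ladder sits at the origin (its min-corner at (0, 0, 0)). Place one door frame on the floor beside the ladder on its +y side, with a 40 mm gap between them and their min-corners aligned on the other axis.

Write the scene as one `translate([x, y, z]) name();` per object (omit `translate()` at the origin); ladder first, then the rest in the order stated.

ladder();
translate([0, 84, 0]) door_frame();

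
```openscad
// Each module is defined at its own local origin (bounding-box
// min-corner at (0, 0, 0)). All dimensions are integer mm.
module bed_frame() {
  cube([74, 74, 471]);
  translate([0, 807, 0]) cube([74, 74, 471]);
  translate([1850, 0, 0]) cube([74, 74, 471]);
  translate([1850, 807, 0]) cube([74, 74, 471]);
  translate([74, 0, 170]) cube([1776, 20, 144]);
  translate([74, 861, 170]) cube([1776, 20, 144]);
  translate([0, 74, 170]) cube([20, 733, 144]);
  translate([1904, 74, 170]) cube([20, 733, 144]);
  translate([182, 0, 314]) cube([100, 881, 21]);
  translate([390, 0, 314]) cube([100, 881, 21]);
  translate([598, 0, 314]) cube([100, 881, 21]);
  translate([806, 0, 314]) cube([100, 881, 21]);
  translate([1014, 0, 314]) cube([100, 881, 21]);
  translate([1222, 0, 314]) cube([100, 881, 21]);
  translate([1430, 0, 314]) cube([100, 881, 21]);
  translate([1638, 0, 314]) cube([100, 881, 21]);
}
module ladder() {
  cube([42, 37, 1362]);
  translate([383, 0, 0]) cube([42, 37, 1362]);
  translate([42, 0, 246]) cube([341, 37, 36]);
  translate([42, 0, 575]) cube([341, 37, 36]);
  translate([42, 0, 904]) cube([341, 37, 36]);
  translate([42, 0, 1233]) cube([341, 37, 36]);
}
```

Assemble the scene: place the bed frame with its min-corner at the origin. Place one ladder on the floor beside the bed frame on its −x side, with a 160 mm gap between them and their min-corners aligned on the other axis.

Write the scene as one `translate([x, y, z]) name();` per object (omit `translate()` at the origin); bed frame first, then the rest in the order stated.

bed_frame();
translate([-585, 0, 0]) ladder();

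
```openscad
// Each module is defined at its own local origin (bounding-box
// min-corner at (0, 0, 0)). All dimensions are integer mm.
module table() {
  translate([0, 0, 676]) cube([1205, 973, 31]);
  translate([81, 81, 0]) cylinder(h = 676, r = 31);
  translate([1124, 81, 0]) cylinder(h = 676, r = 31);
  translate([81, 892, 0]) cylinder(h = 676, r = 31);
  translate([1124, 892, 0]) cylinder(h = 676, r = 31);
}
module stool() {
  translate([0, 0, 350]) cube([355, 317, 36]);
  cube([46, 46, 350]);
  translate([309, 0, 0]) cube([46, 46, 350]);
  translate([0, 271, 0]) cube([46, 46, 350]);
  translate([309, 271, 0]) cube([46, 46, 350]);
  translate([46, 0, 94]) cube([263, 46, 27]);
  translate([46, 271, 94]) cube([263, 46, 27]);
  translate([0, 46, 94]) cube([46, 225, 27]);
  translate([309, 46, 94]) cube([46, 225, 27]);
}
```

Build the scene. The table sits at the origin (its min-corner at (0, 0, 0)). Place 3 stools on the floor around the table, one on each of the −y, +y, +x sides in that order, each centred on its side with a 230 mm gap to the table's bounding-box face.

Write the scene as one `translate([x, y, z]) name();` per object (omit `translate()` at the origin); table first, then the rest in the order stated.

table();
translate([425, -547, 0]) stool();
translate([425, 1203, 0]) stool();
translate([1435, 328, 0]) stool();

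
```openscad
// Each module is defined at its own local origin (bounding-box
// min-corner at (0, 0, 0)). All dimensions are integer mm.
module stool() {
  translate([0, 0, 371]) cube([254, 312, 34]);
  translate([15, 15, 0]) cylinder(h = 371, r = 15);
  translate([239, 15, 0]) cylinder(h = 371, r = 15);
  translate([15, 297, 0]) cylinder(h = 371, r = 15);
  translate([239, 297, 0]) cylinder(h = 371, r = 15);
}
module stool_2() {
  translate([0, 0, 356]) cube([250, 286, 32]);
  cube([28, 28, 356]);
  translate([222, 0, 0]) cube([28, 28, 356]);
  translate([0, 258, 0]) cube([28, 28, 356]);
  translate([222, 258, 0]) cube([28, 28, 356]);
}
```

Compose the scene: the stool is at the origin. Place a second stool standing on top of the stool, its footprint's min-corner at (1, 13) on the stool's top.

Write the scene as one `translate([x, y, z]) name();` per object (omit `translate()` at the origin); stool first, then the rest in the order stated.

stool();
translate([1, 13, 405]) stool_2();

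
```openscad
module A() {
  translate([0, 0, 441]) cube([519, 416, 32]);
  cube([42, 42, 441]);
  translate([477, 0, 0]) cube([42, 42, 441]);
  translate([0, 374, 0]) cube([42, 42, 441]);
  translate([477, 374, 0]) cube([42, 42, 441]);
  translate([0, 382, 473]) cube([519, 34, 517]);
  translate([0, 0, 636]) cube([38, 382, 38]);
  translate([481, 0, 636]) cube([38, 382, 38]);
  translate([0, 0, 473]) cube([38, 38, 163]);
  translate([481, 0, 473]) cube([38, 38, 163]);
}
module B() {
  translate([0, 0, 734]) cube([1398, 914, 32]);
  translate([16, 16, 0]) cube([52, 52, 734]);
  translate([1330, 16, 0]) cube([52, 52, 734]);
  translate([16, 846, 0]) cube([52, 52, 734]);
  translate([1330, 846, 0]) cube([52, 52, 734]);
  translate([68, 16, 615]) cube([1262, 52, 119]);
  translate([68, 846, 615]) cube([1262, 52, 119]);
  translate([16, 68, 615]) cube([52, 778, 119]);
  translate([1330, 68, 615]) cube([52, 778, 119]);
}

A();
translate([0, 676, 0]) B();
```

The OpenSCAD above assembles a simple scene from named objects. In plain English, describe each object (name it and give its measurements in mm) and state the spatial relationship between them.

A is a chair. The seat is a 519×416×32 mm slab with its top at z = 473 mm, on four 42×42 mm corner legs (flush with the seat edges, standing on z = 0). A flat backrest 34 mm thick, 517 mm tall, spans the full seat width and rises from the seat top along its +y edge, rear face flush with the rear of the seat. Two armrests of 38×38 mm section run along each side from the seat's front edge to the front of the backrest, top faces 201 mm above the seat top and outer faces flush with the seat's x-edges; a 38×38 mm post under the front of each armrest stands on the seat at the front corner.

B is a rectangular dining table. The top is 1398×914×32 mm with its upper surface at z = 766 mm. It stands on four 52×52 mm square legs, each inset 16 mm from the nearest pair of top edges, running from the floor to the underside of the top. Four apron rails, 52 mm thick and 119 mm tall, run between adjacent legs with their top edges flush with the underside of the top and their outer faces flush with the legs' outer faces.

The table is on the floor beside the chair on its +y side.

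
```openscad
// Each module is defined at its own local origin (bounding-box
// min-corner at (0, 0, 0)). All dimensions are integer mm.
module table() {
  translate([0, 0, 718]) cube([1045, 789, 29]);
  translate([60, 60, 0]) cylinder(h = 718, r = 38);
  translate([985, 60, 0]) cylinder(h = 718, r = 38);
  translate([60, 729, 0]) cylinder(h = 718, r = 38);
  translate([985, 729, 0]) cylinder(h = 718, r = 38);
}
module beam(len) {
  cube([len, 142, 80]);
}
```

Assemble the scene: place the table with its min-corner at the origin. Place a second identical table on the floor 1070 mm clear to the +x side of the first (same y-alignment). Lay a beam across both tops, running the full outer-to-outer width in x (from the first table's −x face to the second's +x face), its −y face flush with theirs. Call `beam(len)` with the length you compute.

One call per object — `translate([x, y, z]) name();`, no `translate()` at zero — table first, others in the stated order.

table();
translate([2115, 0, 0]) table();
translate([0, 0, 747]) beam(3160);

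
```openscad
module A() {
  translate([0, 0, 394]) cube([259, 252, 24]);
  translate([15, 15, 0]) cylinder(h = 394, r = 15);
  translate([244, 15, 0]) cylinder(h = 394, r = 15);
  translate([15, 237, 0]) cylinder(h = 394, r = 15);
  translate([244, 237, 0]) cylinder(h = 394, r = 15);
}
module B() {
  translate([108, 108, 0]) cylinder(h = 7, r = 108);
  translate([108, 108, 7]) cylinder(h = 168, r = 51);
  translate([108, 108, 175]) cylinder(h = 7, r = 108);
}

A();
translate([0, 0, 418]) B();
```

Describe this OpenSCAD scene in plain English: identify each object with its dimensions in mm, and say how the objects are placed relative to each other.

A is a four-legged stool. The seat is 259×252 mm, 24 mm thick, top at z = 418 mm. It stands on four round legs, each 30 mm in diameter, from z = 0 to the seat underside, each leg's axis is inset half a diameter from the nearest pair of seat edges (so the leg's bounding box is flush with the corner).

B is a spool: two coaxial disc flanges of radius 108 mm and thickness 7 mm, joined by a core cylinder of radius 51 mm and height 168 mm. The lower flange rests on z = 0 and the three cylinders share a vertical axis.

The spool is on top of the stool.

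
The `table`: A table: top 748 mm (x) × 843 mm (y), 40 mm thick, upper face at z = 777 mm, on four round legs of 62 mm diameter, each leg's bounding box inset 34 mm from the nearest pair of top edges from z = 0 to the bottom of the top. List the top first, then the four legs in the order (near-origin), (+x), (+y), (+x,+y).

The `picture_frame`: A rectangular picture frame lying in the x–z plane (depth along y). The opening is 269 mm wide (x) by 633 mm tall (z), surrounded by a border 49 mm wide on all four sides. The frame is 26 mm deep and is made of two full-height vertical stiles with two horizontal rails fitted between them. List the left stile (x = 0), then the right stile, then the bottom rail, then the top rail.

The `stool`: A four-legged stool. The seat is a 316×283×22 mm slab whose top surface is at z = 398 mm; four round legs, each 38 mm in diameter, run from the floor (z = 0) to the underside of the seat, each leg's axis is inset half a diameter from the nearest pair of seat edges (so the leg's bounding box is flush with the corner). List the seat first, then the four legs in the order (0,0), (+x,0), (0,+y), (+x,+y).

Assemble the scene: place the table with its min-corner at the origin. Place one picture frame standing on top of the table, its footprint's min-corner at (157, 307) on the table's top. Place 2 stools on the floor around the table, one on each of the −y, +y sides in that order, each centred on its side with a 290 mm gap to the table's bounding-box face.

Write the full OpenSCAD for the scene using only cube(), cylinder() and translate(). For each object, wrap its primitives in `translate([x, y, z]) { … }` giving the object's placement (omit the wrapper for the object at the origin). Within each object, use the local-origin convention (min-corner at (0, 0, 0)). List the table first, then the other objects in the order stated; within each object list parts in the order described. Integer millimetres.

translate([0, 0, 737]) cube([748, 843, 40]);
translate([65, 65, 0]) cylinder(h = 737, r = 31);
translate([683, 65, 0]) cylinder(h = 737, r = 31);
translate([65, 778, 0]) cylinder(h = 737, r = 31);
translate([683, 778, 0]) cylinder(h = 737, r = 31);
translate([157, 307, 777]) {
  cube([49, 26, 731]);
  translate([318, 0, 0]) cube([49, 26, 731]);
  translate([49, 0, 0]) cube([269, 26, 49]);
  translate([49, 0, 682]) cube([269, 26, 49]);
}
translate([216, -573, 0]) {
  translate([0, 0, 376]) cube([316, 283, 22]);
  translate([19, 19, 0]) cylinder(h = 376, r = 19);
  translate([297, 19, 0]) cylinder(h = 376, r = 19);
  translate([19, 264, 0]) cylinder(h = 376, r = 19);
  translate([297, 264, 0]) cylinder(h = 376, r = 19);
}
translate([216, 1133, 0]) {
  translate([0, 0, 376]) cube([316, 283, 22]);
  translate([19, 19, 0]) cylinder(h = 376, r = 19);
  translate([297, 19, 0]) cylinder(h = 376, r = 19);
  translate([19, 264, 0]) cylinder(h = 376, r = 19);
  translate([297, 264, 0]) cylinder(h = 376, r = 19);
}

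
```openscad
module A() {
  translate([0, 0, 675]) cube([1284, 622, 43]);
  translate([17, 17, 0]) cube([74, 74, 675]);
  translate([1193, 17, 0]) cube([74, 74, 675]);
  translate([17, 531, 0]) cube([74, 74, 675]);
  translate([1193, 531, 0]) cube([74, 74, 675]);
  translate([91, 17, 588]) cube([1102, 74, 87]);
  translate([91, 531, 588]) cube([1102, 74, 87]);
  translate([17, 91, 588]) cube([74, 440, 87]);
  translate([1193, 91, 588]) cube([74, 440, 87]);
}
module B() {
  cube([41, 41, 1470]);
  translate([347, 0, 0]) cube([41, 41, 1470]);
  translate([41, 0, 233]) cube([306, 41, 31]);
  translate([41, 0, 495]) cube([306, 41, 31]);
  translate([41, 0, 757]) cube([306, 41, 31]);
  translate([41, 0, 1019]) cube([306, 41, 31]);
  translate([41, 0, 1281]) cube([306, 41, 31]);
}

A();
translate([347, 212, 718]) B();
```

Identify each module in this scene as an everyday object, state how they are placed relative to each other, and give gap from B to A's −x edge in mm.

The ladder's min-x is at 347; the table's min-x is 0; gap = 347 mm.

A is a table. B is a ladder. The ladder is on top of the table. The gap from the ladder to the table's −x edge is 347 mm.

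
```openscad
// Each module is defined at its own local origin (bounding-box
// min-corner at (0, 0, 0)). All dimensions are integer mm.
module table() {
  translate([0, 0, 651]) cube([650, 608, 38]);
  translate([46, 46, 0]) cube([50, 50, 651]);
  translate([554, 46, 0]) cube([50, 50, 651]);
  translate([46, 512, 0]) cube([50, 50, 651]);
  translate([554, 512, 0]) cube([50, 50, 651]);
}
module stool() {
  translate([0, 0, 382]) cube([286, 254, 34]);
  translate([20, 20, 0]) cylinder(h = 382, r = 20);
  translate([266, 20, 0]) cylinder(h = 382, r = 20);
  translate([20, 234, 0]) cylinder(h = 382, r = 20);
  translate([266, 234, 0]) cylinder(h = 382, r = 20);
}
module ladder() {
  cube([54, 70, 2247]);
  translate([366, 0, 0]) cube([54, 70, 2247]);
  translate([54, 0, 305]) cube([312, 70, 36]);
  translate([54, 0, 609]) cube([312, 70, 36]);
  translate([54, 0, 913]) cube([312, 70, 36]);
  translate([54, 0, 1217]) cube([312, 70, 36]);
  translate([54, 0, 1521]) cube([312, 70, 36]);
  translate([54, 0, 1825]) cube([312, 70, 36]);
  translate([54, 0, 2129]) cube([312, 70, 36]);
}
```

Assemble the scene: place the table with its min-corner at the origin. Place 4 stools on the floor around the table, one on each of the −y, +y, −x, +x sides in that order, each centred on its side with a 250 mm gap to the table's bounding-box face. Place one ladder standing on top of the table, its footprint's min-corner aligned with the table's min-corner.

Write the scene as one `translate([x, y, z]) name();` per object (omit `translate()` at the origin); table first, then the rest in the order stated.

table();
translate([182, -504, 0]) stool();
translate([182, 858, 0]) stool();
translate([-536, 177, 0]) stool();
translate([900, 177, 0]) stool();
translate([0, 0, 689]) ladder();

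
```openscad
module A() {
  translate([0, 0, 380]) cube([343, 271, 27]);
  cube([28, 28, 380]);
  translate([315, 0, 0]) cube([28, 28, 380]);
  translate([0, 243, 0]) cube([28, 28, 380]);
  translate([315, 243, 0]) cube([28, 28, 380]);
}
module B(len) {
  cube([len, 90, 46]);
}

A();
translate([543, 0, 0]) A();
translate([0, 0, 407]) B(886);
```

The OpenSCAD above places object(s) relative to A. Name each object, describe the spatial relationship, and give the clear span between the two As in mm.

Second stool starts at x = 543; first ends at x = 343; clear span = 543 − 343 = 200 mm.

A is a stool. B is a beam. A beam spans the tops of two stools. The clear span between the two stools is 200 mm.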